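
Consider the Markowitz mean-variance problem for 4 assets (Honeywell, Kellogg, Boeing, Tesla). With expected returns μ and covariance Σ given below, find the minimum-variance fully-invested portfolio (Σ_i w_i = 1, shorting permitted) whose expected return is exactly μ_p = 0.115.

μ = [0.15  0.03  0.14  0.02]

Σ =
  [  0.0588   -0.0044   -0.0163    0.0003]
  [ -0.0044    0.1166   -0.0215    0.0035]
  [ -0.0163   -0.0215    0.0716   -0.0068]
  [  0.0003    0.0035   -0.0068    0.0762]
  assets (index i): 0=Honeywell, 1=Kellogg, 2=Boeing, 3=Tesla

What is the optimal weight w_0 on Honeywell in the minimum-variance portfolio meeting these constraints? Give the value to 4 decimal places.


0.3881

g=Σ⁻¹μ = [3.4710  0.9406  3.0735  0.4799]
h=Σ⁻¹𝟙 = [24.9305  13.7152  25.1508  14.6397]
a=μᵀg=0.988750  b=𝟙ᵀg=7.964929  c=𝟙ᵀh=78.436146  D=ac−b²=14.113624
λ₁=(c·0.115−b)/D = (78.436146·0.115−7.964929)/14.113624 = 0.074767
λ₂=(a−b·0.115)/D = (0.988750−7.964929·0.115)/14.113624 = 0.005157
w* = 0.074767·g + 0.005157·h:
  w_0 = 0.074767·3.4710 + 0.005157·24.9305 = 0.3881  (Honeywell)
  w_1 = 0.074767·0.9406 + 0.005157·13.7152 = 0.1411  (Kellogg)
  w_2 = 0.074767·3.0735 + 0.005157·25.1508 = 0.3595  (Boeing)
  w_3 = 0.074767·0.4799 + 0.005157·14.6397 = 0.1114  (Tesla)
Σw_i=1.0000  μᵀw=0.1150
σ²=wᵀΣw=λ₁·μ_p+λ₂ = 0.074767·0.115 + 0.005157 = 0.013755 ≈ 0.0138


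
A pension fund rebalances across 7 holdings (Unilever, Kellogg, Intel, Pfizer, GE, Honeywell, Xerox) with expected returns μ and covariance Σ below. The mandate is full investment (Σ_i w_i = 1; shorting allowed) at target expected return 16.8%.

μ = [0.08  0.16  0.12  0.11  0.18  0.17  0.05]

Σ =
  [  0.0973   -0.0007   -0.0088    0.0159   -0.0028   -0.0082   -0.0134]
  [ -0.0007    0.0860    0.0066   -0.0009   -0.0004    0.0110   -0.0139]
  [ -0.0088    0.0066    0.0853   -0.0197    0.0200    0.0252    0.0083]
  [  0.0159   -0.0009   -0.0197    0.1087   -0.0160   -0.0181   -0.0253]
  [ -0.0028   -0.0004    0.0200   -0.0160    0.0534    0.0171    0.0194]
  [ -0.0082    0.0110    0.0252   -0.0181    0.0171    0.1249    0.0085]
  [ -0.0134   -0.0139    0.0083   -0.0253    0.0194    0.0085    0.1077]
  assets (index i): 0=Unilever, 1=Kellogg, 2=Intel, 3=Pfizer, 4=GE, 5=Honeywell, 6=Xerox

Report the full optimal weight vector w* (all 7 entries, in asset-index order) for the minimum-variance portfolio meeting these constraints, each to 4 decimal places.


0.0214  0.2214  0.0151  0.1718  0.5125  0.1251  -0.0673

p=Σ⁻¹μ = [0.8476  1.8164  0.6913  1.7726  3.2265  0.8974  0.5152]
q=Σ⁻¹𝟙 = [11.2571  12.5317  9.3349  15.1521  14.3912  5.1574  12.1437]
a=μᵀp=1.395445  b=𝟙ᵀp=9.766916  c=𝟙ᵀq=79.968077  D=ac−b²=16.198425
λ₁=(c·0.168−b)/D = (79.968077·0.168−9.766916)/16.198425 = 0.226425
λ₂=(a−b·0.168)/D = (1.395445−9.766916·0.168)/16.198425 = -0.015149
w* = 0.226425·p + -0.015149·q:
  w_0 = 0.226425·0.8476 + -0.015149·11.2571 = 0.0214  (Unilever)
  w_1 = 0.226425·1.8164 + -0.015149·12.5317 = 0.2214  (Kellogg)
  w_2 = 0.226425·0.6913 + -0.015149·9.3349 = 0.0151  (Intel)
  w_3 = 0.226425·1.7726 + -0.015149·15.1521 = 0.1718  (Pfizer)
  w_4 = 0.226425·3.2265 + -0.015149·14.3912 = 0.5125  (GE)
  w_5 = 0.226425·0.8974 + -0.015149·5.1574 = 0.1251  (Honeywell)
  w_6 = 0.226425·0.5152 + -0.015149·12.1437 = -0.0673  (Xerox)
Σw_i=1.0000  μᵀw=0.1680
σ²=wᵀΣw=λ₁·μ_p+λ₂ = 0.226425·0.168 + -0.015149 = 0.022890 ≈ 0.0229


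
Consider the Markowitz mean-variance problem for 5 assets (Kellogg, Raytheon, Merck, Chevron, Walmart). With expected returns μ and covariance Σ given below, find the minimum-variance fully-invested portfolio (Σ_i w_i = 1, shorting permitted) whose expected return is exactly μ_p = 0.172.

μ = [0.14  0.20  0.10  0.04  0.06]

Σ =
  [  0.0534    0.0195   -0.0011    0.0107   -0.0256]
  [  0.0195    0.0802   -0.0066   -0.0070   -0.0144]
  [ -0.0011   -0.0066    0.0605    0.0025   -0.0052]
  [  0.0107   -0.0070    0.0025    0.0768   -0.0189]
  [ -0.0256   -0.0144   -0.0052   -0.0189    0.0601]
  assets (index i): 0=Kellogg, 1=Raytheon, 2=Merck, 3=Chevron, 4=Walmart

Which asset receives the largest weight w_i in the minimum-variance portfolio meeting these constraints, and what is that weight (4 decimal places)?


g=Σ⁻¹μ = [3.1725  2.6386  2.2556  1.1140  3.5273]
h=Σ⁻¹𝟙 = [28.8672  16.3086  21.5320  19.8625  40.9519]
a=μᵀg=1.453619  b=𝟙ᵀg=12.707936  c=𝟙ᵀh=127.522214  D=ac−b²=23.877131
λ₁=(c·0.172−b)/D = (127.522214·0.172−12.707936)/23.877131 = 0.386390
λ₂=(a−b·0.172)/D = (1.453619−12.707936·0.172)/23.877131 = -0.030663
w* = 0.386390·g + -0.030663·h:
  w_0 = 0.386390·3.1725 + -0.030663·28.8672 = 0.3406  (Kellogg)
  w_1 = 0.386390·2.6386 + -0.030663·16.3086 = 0.5195  (Raytheon)
  w_2 = 0.386390·2.2556 + -0.030663·21.5320 = 0.2113  (Merck)
  w_3 = 0.386390·1.1140 + -0.030663·19.8625 = -0.1786  (Chevron)
  w_4 = 0.386390·3.5273 + -0.030663·40.9519 = 0.1072  (Walmart)
Σw_i=1.0000  μᵀw=0.1720
σ²=wᵀΣw=λ₁·μ_p+λ₂ = 0.386390·0.172 + -0.030663 = 0.035796 ≈ 0.0358

Raytheon (0.5195)


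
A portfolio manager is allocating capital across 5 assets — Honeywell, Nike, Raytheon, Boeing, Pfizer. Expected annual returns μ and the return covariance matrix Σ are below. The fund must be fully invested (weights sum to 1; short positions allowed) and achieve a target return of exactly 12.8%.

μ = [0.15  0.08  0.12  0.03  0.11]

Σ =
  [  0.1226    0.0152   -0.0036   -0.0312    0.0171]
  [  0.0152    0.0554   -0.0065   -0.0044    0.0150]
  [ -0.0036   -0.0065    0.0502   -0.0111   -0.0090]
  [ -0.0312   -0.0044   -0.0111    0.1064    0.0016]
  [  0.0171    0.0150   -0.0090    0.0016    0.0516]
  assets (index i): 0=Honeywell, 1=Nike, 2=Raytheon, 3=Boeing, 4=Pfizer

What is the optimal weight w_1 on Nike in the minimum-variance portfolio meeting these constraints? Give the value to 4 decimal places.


u=Σ⁻¹μ = [1.1589  1.0424  3.1752  0.9665  1.9686]
v=Σ⁻¹𝟙 = [8.6546  15.8293  28.9424  15.3624  16.4820]
a=μᵀu=0.883779  b=𝟙ᵀu=8.311503  c=𝟙ᵀv=85.270607  D=ac−b²=6.279286
λ₁=(c·0.128−b)/D = (85.270607·0.128−8.311503)/6.279286 = 0.414559
λ₂=(a−b·0.128)/D = (0.883779−8.311503·0.128)/6.279286 = -0.028681
w* = 0.414559·u + -0.028681·v:
  w_0 = 0.414559·1.1589 + -0.028681·8.6546 = 0.2322  (Honeywell)
  w_1 = 0.414559·1.0424 + -0.028681·15.8293 = -0.0219  (Nike)
  w_2 = 0.414559·3.1752 + -0.028681·28.9424 = 0.4862  (Raytheon)
  w_3 = 0.414559·0.9665 + -0.028681·15.3624 = -0.0399  (Boeing)
  w_4 = 0.414559·1.9686 + -0.028681·16.4820 = 0.3434  (Pfizer)
Σw_i=1.0000  μᵀw=0.1280
σ²=wᵀΣw=λ₁·μ_p+λ₂ = 0.414559·0.128 + -0.028681 = 0.024383 ≈ 0.0244

-0.0219


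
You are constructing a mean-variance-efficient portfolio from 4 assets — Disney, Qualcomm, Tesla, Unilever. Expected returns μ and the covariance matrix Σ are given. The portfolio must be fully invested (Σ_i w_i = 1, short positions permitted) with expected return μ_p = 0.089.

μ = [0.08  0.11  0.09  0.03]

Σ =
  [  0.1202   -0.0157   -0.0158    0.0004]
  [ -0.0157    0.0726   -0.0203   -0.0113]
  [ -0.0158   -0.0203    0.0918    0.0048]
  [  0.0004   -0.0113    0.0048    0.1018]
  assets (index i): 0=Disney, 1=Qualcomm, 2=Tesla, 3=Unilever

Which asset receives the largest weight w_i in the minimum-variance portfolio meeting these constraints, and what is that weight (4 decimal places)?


p=Σ⁻¹μ = [1.1856  2.3116  1.6712  0.4678]
q=Σ⁻¹𝟙 = [13.7000  23.5238  17.8497  11.5389]
a=μᵀp=0.513570  b=𝟙ᵀp=5.636258  c=𝟙ᵀq=66.612398  D=ac−b²=2.442713
λ₁=(c·0.089−b)/D = (66.612398·0.089−5.636258)/2.442713 = 0.119640
λ₂=(a−b·0.089)/D = (0.513570−5.636258·0.089)/2.442713 = 0.004889
w* = 0.119640·p + 0.004889·q:
  w_0 = 0.119640·1.1856 + 0.004889·13.7000 = 0.2088  (Disney)
  w_1 = 0.119640·2.3116 + 0.004889·23.5238 = 0.3916  (Qualcomm)
  w_2 = 0.119640·1.6712 + 0.004889·17.8497 = 0.2872  (Tesla)
  w_3 = 0.119640·0.4678 + 0.004889·11.5389 = 0.1124  (Unilever)
Σw_i=1.0000  μᵀw=0.0890
σ²=wᵀΣw=λ₁·μ_p+λ₂ = 0.119640·0.089 + 0.004889 = 0.015537 ≈ 0.0155

Qualcomm (0.3916)


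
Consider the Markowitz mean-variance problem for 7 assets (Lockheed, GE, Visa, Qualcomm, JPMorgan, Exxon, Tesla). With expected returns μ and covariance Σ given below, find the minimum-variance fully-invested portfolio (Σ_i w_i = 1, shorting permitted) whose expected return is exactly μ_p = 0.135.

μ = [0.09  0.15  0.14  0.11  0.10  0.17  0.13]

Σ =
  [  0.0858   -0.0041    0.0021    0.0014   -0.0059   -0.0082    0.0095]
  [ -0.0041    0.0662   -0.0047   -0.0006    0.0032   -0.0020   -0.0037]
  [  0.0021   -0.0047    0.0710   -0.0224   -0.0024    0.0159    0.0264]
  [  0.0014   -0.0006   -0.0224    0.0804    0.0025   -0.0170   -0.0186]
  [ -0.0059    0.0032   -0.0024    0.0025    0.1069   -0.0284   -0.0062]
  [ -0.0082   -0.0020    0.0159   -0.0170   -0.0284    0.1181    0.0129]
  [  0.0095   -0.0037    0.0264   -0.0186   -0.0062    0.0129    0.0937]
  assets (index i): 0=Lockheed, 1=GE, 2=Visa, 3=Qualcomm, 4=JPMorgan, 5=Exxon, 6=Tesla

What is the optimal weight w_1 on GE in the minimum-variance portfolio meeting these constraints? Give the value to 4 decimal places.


g=Σ⁻¹μ = [1.2365  2.5645  2.1299  2.5691  1.4803  1.8864  1.1114]
h=Σ⁻¹𝟙 = [12.9116  17.4580  15.7832  21.0949  13.3235  12.8016  8.9124]
a=μᵀg=1.689942  b=𝟙ᵀg=12.978057  c=𝟙ᵀh=102.285124  D=ac−b²=4.425957
λ₁=(c·0.135−b)/D = (102.285124·0.135−12.978057)/4.425957 = 0.187628
λ₂=(a−b·0.135)/D = (1.689942−12.978057·0.135)/4.425957 = -0.014030
w* = 0.187628·g + -0.014030·h:
  w_0 = 0.187628·1.2365 + -0.014030·12.9116 = 0.0508  (Lockheed)
  w_1 = 0.187628·2.5645 + -0.014030·17.4580 = 0.2362  (GE)
  w_2 = 0.187628·2.1299 + -0.014030·15.7832 = 0.1782  (Visa)
  w_3 = 0.187628·2.5691 + -0.014030·21.0949 = 0.1861  (Qualcomm)
  w_4 = 0.187628·1.4803 + -0.014030·13.3235 = 0.0908  (JPMorgan)
  w_5 = 0.187628·1.8864 + -0.014030·12.8016 = 0.1743  (Exxon)
  w_6 = 0.187628·1.1114 + -0.014030·8.9124 = 0.0835  (Tesla)
Σw_i=1.0000  μᵀw=0.1350
σ²=wᵀΣw=λ₁·μ_p+λ₂ = 0.187628·0.135 + -0.014030 = 0.011300 ≈ 0.0113

0.2362


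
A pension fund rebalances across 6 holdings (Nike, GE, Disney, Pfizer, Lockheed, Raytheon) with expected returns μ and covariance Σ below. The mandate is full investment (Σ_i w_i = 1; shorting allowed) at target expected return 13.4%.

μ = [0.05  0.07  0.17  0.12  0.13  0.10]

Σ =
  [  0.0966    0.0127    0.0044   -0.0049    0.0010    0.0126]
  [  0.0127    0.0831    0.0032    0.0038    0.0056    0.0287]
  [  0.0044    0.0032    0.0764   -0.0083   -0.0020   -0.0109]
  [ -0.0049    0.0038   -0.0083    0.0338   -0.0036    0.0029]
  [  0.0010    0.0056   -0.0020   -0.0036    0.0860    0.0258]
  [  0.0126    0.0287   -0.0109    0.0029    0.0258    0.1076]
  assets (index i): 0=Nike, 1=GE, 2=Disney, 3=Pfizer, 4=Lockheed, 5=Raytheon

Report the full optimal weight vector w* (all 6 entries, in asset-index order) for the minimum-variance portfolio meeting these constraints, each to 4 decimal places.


0.0267  -0.0057  0.3056  0.4466  0.1615  0.0654

p=Σ⁻¹μ = [0.4980  0.1357  2.7996  4.4070  1.5588  0.6259]
q=Σ⁻¹𝟙 = [9.8815  5.8918  17.0725  35.3982  11.6436  4.5486]
a=μᵀp=1.304423  b=𝟙ᵀp=10.025134  c=𝟙ᵀq=84.436160  D=ac−b²=9.637164
λ₁=(c·0.134−b)/D = (84.436160·0.134−10.025134)/9.637164 = 0.133785
λ₂=(a−b·0.134)/D = (1.304423−10.025134·0.134)/9.637164 = -0.004041
w* = 0.133785·p + -0.004041·q:
  w_0 = 0.133785·0.4980 + -0.004041·9.8815 = 0.0267  (Nike)
  w_1 = 0.133785·0.1357 + -0.004041·5.8918 = -0.0057  (GE)
  w_2 = 0.133785·2.7996 + -0.004041·17.0725 = 0.3056  (Disney)
  w_3 = 0.133785·4.4070 + -0.004041·35.3982 = 0.4466  (Pfizer)
  w_4 = 0.133785·1.5588 + -0.004041·11.6436 = 0.1615  (Lockheed)
  w_5 = 0.133785·0.6259 + -0.004041·4.5486 = 0.0654  (Raytheon)
Σw_i=1.0000  μᵀw=0.1340
σ²=wᵀΣw=λ₁·μ_p+λ₂ = 0.133785·0.134 + -0.004041 = 0.013886 ≈ 0.0139


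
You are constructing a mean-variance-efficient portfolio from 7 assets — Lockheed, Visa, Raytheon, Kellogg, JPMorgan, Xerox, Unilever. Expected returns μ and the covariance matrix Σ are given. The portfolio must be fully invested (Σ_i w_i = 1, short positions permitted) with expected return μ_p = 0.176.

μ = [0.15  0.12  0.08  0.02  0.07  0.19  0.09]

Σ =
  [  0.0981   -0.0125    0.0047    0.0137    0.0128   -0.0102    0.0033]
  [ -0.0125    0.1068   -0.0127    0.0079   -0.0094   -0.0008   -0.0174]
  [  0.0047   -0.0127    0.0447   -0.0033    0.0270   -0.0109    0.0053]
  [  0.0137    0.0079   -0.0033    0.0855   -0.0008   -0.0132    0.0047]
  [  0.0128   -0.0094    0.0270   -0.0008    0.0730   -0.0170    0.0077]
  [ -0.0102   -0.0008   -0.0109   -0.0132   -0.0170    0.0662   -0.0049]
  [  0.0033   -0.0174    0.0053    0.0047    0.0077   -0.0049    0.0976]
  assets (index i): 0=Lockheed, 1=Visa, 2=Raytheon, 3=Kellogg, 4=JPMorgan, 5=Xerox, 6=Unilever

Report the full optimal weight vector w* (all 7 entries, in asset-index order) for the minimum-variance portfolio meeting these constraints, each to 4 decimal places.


g=Σ⁻¹μ = [1.8678  1.9012  2.5437  0.4102  0.7371  3.9582  1.1806]
h=Σ⁻¹𝟙 = [10.2709  15.5701  26.2581  13.2820  9.4657  27.1097  11.2232]
a=μᵀg=1.629923  b=𝟙ᵀg=12.598864  c=𝟙ᵀh=113.179660  D=ac−b²=25.742783
λ₁=(c·0.176−b)/D = (113.179660·0.176−12.598864)/25.742783 = 0.284381
λ₂=(a−b·0.176)/D = (1.629923−12.598864·0.176)/25.742783 = -0.022821
w* = 0.284381·g + -0.022821·h:
  w_0 = 0.284381·1.8678 + -0.022821·10.2709 = 0.2968  (Lockheed)
  w_1 = 0.284381·1.9012 + -0.022821·15.5701 = 0.1853  (Visa)
  w_2 = 0.284381·2.5437 + -0.022821·26.2581 = 0.1242  (Raytheon)
  w_3 = 0.284381·0.4102 + -0.022821·13.2820 = -0.1864  (Kellogg)
  w_4 = 0.284381·0.7371 + -0.022821·9.4657 = -0.0064  (JPMorgan)
  w_5 = 0.284381·3.9582 + -0.022821·27.1097 = 0.5070  (Xerox)
  w_6 = 0.284381·1.1806 + -0.022821·11.2232 = 0.0796  (Unilever)
Σw_i=1.0000  μᵀw=0.1760
σ²=wᵀΣw=λ₁·μ_p+λ₂ = 0.284381·0.176 + -0.022821 = 0.027230 ≈ 0.0272

0.2968  0.1853  0.1242  -0.1864  -0.0064  0.5070  0.0796


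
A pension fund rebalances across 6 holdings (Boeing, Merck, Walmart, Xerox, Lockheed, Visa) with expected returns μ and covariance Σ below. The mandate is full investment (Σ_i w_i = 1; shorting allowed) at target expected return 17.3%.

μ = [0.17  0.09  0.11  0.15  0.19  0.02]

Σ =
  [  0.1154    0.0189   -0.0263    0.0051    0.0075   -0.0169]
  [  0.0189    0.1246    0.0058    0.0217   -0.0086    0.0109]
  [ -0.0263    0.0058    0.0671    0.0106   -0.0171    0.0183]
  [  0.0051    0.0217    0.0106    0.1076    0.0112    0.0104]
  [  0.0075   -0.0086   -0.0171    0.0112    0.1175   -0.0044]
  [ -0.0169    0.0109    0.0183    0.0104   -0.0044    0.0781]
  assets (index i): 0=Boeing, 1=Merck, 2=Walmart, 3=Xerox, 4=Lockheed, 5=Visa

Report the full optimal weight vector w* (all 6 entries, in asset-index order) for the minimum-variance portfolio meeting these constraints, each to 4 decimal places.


x=Σ⁻¹μ = [1.8826  0.3017  2.6979  0.7883  1.8360  -0.0123]
y=Σ⁻¹𝟙 = [12.9454  4.3333  18.8353  3.7953  10.7811  10.6892]
a=μᵀx=1.110793  b=𝟙ᵀx=7.494095  c=𝟙ᵀy=61.379633  D=ac−b²=12.018589
λ₁=(c·0.173−b)/D = (61.379633·0.173−7.494095)/12.018589 = 0.259979
λ₂=(a−b·0.173)/D = (1.110793−7.494095·0.173)/12.018589 = -0.015450
w* = 0.259979·x + -0.015450·y:
  w_0 = 0.259979·1.8826 + -0.015450·12.9454 = 0.2894  (Boeing)
  w_1 = 0.259979·0.3017 + -0.015450·4.3333 = 0.0115  (Merck)
  w_2 = 0.259979·2.6979 + -0.015450·18.8353 = 0.4104  (Walmart)
  w_3 = 0.259979·0.7883 + -0.015450·3.7953 = 0.1463  (Xerox)
  w_4 = 0.259979·1.8360 + -0.015450·10.7811 = 0.3107  (Lockheed)
  w_5 = 0.259979·-0.0123 + -0.015450·10.6892 = -0.1684  (Visa)
Σw_i=1.0000  μᵀw=0.1730
σ²=wᵀΣw=λ₁·μ_p+λ₂ = 0.259979·0.173 + -0.015450 = 0.029527 ≈ 0.0295

0.2894  0.0115  0.4104  0.1463  0.3107  -0.1684


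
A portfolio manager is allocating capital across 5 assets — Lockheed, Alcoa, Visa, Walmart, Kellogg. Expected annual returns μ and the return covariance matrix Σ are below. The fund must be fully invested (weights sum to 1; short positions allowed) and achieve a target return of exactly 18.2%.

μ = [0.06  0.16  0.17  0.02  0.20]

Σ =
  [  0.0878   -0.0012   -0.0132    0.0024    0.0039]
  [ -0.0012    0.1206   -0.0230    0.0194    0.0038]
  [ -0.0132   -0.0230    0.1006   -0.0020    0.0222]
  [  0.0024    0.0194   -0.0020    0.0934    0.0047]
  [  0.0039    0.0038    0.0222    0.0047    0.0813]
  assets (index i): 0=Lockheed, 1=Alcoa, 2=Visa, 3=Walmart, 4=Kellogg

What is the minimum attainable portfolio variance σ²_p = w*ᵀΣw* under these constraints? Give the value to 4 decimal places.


x=Σ⁻¹μ = [0.8942  1.6470  1.7670  -0.2072  1.8696]
y=Σ⁻¹𝟙 = [12.7971  9.1752  12.2436  8.3603  7.4308]
a=μᵀx=0.987348  b=𝟙ᵀx=5.970642  c=𝟙ᵀy=50.006987  D=ac−b²=13.725724
λ₁=(c·0.182−b)/D = (50.006987·0.182−5.970642)/13.725724 = 0.228085
λ₂=(a−b·0.182)/D = (0.987348−5.970642·0.182)/13.725724 = -0.007235
w* = 0.228085·x + -0.007235·y:
  w_0 = 0.228085·0.8942 + -0.007235·12.7971 = 0.1114  (Lockheed)
  w_1 = 0.228085·1.6470 + -0.007235·9.1752 = 0.3093  (Alcoa)
  w_2 = 0.228085·1.7670 + -0.007235·12.2436 = 0.3144  (Visa)
  w_3 = 0.228085·-0.2072 + -0.007235·8.3603 = -0.1077  (Walmart)
  w_4 = 0.228085·1.8696 + -0.007235·7.4308 = 0.3727  (Kellogg)
Σw_i=1.0000  μᵀw=0.1820
σ²=wᵀΣw=λ₁·μ_p+λ₂ = 0.228085·0.182 + -0.007235 = 0.034276 ≈ 0.0343

0.0343


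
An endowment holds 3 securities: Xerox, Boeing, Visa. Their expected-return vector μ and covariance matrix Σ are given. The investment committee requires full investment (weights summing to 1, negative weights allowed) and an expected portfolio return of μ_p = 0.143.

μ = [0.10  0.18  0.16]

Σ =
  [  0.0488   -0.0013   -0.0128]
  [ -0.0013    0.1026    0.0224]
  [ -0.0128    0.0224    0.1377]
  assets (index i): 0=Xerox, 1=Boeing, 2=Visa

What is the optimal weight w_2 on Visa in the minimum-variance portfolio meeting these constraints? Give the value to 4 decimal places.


0.2357

x=Σ⁻¹μ = [2.3875  1.5371  1.1338]
y=Σ⁻¹𝟙 = [22.8203  8.2812  8.0363]
a=μᵀx=0.696844  b=𝟙ᵀx=5.058459  c=𝟙ᵀy=39.137827  D=ac−b²=1.684939
λ₁=(c·0.143−b)/D = (39.137827·0.143−5.058459)/1.684939 = 0.319448
λ₂=(a−b·0.143)/D = (0.696844−5.058459·0.143)/1.684939 = -0.015737
w* = 0.319448·x + -0.015737·y:
  w_0 = 0.319448·2.3875 + -0.015737·22.8203 = 0.4036  (Xerox)
  w_1 = 0.319448·1.5371 + -0.015737·8.2812 = 0.3607  (Boeing)
  w_2 = 0.319448·1.1338 + -0.015737·8.0363 = 0.2357  (Visa)
Σw_i=1.0000  μᵀw=0.1430
σ²=wᵀΣw=λ₁·μ_p+λ₂ = 0.319448·0.143 + -0.015737 = 0.029944 ≈ 0.0299


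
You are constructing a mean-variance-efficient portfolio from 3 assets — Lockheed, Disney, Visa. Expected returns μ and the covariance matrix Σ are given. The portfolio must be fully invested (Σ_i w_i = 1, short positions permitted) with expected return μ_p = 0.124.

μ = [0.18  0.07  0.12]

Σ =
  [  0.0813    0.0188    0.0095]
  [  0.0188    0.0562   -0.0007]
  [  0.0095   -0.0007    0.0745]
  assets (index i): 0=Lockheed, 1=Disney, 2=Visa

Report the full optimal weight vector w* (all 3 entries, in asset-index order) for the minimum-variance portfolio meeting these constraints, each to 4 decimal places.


0.3297  0.3156  0.3547

u=Σ⁻¹μ = [1.9093  0.6240  1.3731]
v=Σ⁻¹𝟙 = [7.2306  15.5323  12.6467]
a=μᵀu=0.552125  b=𝟙ᵀu=3.906381  c=𝟙ᵀv=35.409678  D=ac−b²=4.290743
λ₁=(c·0.124−b)/D = (35.409678·0.124−3.906381)/4.290743 = 0.112899
λ₂=(a−b·0.124)/D = (0.552125−3.906381·0.124)/4.290743 = 0.015786
w* = 0.112899·u + 0.015786·v:
  w_0 = 0.112899·1.9093 + 0.015786·7.2306 = 0.3297  (Lockheed)
  w_1 = 0.112899·0.6240 + 0.015786·15.5323 = 0.3156  (Disney)
  w_2 = 0.112899·1.3731 + 0.015786·12.6467 = 0.3547  (Visa)
Σw_i=1.0000  μᵀw=0.1240
σ²=wᵀΣw=λ₁·μ_p+λ₂ = 0.112899·0.124 + 0.015786 = 0.029785 ≈ 0.0298


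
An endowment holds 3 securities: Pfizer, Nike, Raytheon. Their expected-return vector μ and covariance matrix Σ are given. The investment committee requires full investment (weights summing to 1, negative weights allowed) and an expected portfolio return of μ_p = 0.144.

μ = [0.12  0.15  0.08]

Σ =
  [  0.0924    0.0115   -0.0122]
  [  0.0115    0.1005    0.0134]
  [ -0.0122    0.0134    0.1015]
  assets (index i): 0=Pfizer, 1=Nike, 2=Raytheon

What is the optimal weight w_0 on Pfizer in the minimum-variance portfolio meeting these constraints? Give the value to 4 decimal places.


p=Σ⁻¹μ = [1.2456  1.2469  0.7733]
q=Σ⁻¹𝟙 = [11.2670  7.2952  10.2434]
a=μᵀp=0.398371  b=𝟙ᵀp=3.265795  c=𝟙ᵀq=28.805612  D=ac−b²=0.809909
λ₁=(c·0.144−b)/D = (28.805612·0.144−3.265795)/0.809909 = 1.089274
λ₂=(a−b·0.144)/D = (0.398371−3.265795·0.144)/0.809909 = -0.088779
w* = 1.089274·p + -0.088779·q:
  w_0 = 1.089274·1.2456 + -0.088779·11.2670 = 0.3565  (Pfizer)
  w_1 = 1.089274·1.2469 + -0.088779·7.2952 = 0.7106  (Nike)
  w_2 = 1.089274·0.7733 + -0.088779·10.2434 = -0.0671  (Raytheon)
Σw_i=1.0000  μᵀw=0.1440
σ²=wᵀΣw=λ₁·μ_p+λ₂ = 1.089274·0.144 + -0.088779 = 0.068076 ≈ 0.0681

0.3565


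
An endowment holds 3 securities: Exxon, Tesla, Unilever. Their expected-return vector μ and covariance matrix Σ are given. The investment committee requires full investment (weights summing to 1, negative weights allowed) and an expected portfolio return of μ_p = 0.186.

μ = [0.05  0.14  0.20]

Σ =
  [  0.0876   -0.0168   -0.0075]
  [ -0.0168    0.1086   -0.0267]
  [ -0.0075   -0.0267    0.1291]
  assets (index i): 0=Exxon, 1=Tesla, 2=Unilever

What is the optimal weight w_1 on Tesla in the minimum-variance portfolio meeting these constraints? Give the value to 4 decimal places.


0.4557

x=Σ⁻¹μ = [1.1193  1.9587  2.0193]
y=Σ⁻¹𝟙 = [15.1727  14.4090  11.6074]
a=μᵀx=0.734053  b=𝟙ᵀx=5.097376  c=𝟙ᵀy=41.189097  D=ac−b²=4.251748
λ₁=(c·0.186−b)/D = (41.189097·0.186−5.097376)/4.251748 = 0.602998
λ₂=(a−b·0.186)/D = (0.734053−5.097376·0.186)/4.251748 = -0.050346
w* = 0.602998·x + -0.050346·y:
  w_0 = 0.602998·1.1193 + -0.050346·15.1727 = -0.0889  (Exxon)
  w_1 = 0.602998·1.9587 + -0.050346·14.4090 = 0.4557  (Tesla)
  w_2 = 0.602998·2.0193 + -0.050346·11.6074 = 0.6333  (Unilever)
Σw_i=1.0000  μᵀw=0.1860
σ²=wᵀΣw=λ₁·μ_p+λ₂ = 0.602998·0.186 + -0.050346 = 0.061812 ≈ 0.0618


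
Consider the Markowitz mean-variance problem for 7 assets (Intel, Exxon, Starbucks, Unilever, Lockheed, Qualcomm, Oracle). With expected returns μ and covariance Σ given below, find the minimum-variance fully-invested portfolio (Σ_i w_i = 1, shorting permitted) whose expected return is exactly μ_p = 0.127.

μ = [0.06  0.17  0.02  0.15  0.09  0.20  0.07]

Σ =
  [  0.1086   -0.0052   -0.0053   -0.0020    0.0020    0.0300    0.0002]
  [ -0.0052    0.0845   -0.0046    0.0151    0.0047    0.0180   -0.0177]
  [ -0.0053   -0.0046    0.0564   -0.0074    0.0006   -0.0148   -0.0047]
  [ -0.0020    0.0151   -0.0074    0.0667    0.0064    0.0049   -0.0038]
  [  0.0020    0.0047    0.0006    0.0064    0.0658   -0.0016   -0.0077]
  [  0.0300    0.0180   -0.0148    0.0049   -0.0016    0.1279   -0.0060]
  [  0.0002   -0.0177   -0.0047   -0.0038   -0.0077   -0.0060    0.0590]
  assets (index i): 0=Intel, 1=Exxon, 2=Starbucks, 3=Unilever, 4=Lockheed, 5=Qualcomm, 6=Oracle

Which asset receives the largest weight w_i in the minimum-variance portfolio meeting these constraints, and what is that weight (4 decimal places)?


Oracle (0.2105)

g=Σ⁻¹μ = [0.3172  1.8689  1.3367  1.8811  1.3327  1.4332  2.2934]
h=Σ⁻¹𝟙 = [8.9874  14.4026  25.7032  14.3381  15.6125  7.5713  27.0180]
a=μᵀg=1.212757  b=𝟙ᵀg=10.463102  c=𝟙ᵀh=113.632992  D=ac−b²=28.332748
λ₁=(c·0.127−b)/D = (113.632992·0.127−10.463102)/28.332748 = 0.140060
λ₂=(a−b·0.127)/D = (1.212757−10.463102·0.127)/28.332748 = -0.004096
w* = 0.140060·g + -0.004096·h:
  w_0 = 0.140060·0.3172 + -0.004096·8.9874 = 0.0076  (Intel)
  w_1 = 0.140060·1.8689 + -0.004096·14.4026 = 0.2028  (Exxon)
  w_2 = 0.140060·1.3367 + -0.004096·25.7032 = 0.0819  (Starbucks)
  w_3 = 0.140060·1.8811 + -0.004096·14.3381 = 0.2047  (Unilever)
  w_4 = 0.140060·1.3327 + -0.004096·15.6125 = 0.1227  (Lockheed)
  w_5 = 0.140060·1.4332 + -0.004096·7.5713 = 0.1697  (Qualcomm)
  w_6 = 0.140060·2.2934 + -0.004096·27.0180 = 0.2105  (Oracle)
Σw_i=1.0000  μᵀw=0.1270
σ²=wᵀΣw=λ₁·μ_p+λ₂ = 0.140060·0.127 + -0.004096 = 0.013691 ≈ 0.0137


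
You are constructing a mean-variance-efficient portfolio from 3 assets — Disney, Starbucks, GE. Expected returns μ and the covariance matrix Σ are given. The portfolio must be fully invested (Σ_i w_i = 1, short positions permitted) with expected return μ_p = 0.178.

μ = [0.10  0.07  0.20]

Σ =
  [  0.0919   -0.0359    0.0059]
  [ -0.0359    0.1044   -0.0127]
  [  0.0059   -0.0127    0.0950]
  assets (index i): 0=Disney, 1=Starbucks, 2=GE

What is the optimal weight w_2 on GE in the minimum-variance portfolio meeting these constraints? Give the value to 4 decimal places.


g=Σ⁻¹μ = [1.5170  1.4606  2.2063]
h=Σ⁻¹𝟙 = [16.6663  16.7364  11.7286]
a=μᵀg=0.695204  b=𝟙ᵀg=5.183905  c=𝟙ᵀh=45.131319  D=ac−b²=4.502594
λ₁=(c·0.178−b)/D = (45.131319·0.178−5.183905)/4.502594 = 0.632851
λ₂=(a−b·0.178)/D = (0.695204−5.183905·0.178)/4.502594 = -0.050533
w* = 0.632851·g + -0.050533·h:
  w_0 = 0.632851·1.5170 + -0.050533·16.6663 = 0.1179  (Disney)
  w_1 = 0.632851·1.4606 + -0.050533·16.7364 = 0.0786  (Starbucks)
  w_2 = 0.632851·2.2063 + -0.050533·11.7286 = 0.8036  (GE)
Σw_i=1.0000  μᵀw=0.1780
σ²=wᵀΣw=λ₁·μ_p+λ₂ = 0.632851·0.178 + -0.050533 = 0.062114 ≈ 0.0621

0.8036


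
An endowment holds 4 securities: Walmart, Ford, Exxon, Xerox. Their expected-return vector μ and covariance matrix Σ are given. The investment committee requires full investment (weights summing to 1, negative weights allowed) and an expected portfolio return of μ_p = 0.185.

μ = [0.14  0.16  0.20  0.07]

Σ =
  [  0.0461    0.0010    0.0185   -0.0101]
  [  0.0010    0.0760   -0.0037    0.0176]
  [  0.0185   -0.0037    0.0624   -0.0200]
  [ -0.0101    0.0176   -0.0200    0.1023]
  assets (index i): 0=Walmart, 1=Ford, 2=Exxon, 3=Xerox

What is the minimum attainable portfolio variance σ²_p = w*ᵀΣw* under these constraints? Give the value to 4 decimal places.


p=Σ⁻¹μ = [2.0037  1.9634  3.0959  1.1496]
q=Σ⁻¹𝟙 = [18.0744  10.7228  15.3803  12.7218]
a=μᵀp=1.294326  b=𝟙ᵀp=8.212652  c=𝟙ᵀq=56.899295  D=ac−b²=6.198600
λ₁=(c·0.185−b)/D = (56.899295·0.185−8.212652)/6.198600 = 0.373265
λ₂=(a−b·0.185)/D = (1.294326−8.212652·0.185)/6.198600 = -0.036301
w* = 0.373265·p + -0.036301·q:
  w_0 = 0.373265·2.0037 + -0.036301·18.0744 = 0.0918  (Walmart)
  w_1 = 0.373265·1.9634 + -0.036301·10.7228 = 0.3436  (Ford)
  w_2 = 0.373265·3.0959 + -0.036301·15.3803 = 0.5973  (Exxon)
  w_3 = 0.373265·1.1496 + -0.036301·12.7218 = -0.0327  (Xerox)
Σw_i=1.0000  μᵀw=0.1850
σ²=wᵀΣw=λ₁·μ_p+λ₂ = 0.373265·0.185 + -0.036301 = 0.032753 ≈ 0.0328

0.0328


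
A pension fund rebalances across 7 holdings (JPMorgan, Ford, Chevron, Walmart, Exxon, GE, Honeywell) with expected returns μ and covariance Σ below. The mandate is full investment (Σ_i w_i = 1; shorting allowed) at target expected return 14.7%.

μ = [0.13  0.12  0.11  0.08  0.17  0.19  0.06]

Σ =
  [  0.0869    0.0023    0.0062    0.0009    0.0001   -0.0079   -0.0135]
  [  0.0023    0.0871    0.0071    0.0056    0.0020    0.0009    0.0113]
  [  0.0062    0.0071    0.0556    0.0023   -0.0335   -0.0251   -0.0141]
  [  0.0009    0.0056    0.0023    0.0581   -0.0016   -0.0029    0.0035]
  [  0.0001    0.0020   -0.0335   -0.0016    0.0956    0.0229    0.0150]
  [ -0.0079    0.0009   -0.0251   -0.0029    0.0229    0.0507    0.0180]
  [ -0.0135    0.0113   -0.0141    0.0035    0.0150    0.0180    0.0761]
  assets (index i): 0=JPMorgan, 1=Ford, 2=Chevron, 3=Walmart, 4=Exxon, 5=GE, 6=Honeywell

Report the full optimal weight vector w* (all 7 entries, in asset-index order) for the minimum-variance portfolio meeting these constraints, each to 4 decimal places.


0.0891  0.0372  0.3276  0.0688  0.1397  0.3493  -0.0117

p=Σ⁻¹μ = [1.5984  0.6440  5.7466  1.4088  2.3942  5.7806  0.1371]
q=Σ⁻¹𝟙 = [12.8396  4.5084  42.3597  16.2947  15.9729  32.4162  11.0321]
a=μᵀp=2.543455  b=𝟙ᵀp=17.709684  c=𝟙ᵀq=135.423526  D=ac−b²=30.810688
λ₁=(c·0.147−b)/D = (135.423526·0.147−17.709684)/30.810688 = 0.071325
λ₂=(a−b·0.147)/D = (2.543455−17.709684·0.147)/30.810688 = -0.001943
w* = 0.071325·p + -0.001943·q:
  w_0 = 0.071325·1.5984 + -0.001943·12.8396 = 0.0891  (JPMorgan)
  w_1 = 0.071325·0.6440 + -0.001943·4.5084 = 0.0372  (Ford)
  w_2 = 0.071325·5.7466 + -0.001943·42.3597 = 0.3276  (Chevron)
  w_3 = 0.071325·1.4088 + -0.001943·16.2947 = 0.0688  (Walmart)
  w_4 = 0.071325·2.3942 + -0.001943·15.9729 = 0.1397  (Exxon)
  w_5 = 0.071325·5.7806 + -0.001943·32.4162 = 0.3493  (GE)
  w_6 = 0.071325·0.1371 + -0.001943·11.0321 = -0.0117  (Honeywell)
Σw_i=1.0000  μᵀw=0.1470
σ²=wᵀΣw=λ₁·μ_p+λ₂ = 0.071325·0.147 + -0.001943 = 0.008542 ≈ 0.0085


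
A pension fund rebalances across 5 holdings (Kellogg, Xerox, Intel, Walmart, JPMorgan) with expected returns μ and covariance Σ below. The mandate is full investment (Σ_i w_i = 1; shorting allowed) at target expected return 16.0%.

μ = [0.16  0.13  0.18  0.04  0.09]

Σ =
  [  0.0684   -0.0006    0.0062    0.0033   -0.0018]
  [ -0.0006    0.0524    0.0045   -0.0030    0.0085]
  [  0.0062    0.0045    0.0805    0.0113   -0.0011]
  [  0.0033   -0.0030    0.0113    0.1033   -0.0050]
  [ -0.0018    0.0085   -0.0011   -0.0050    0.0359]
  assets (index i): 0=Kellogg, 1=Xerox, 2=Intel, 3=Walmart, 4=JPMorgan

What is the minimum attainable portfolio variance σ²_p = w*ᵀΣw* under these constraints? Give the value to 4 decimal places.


0.0246

u=Σ⁻¹μ = [2.2263  1.9906  1.9461  0.2697  2.2445]
v=Σ⁻¹𝟙 = [14.1143  14.6566  9.4902  9.9126  26.7640]
a=μᵀu=1.178076  b=𝟙ᵀu=8.677154  c=𝟙ᵀv=74.937744  D=ac−b²=12.989328
λ₁=(c·0.160−b)/D = (74.937744·0.160−8.677154)/12.989328 = 0.255047
λ₂=(a−b·0.160)/D = (1.178076−8.677154·0.160)/12.989328 = -0.016188
w* = 0.255047·u + -0.016188·v:
  w_0 = 0.255047·2.2263 + -0.016188·14.1143 = 0.3393  (Kellogg)
  w_1 = 0.255047·1.9906 + -0.016188·14.6566 = 0.2704  (Xerox)
  w_2 = 0.255047·1.9461 + -0.016188·9.4902 = 0.3427  (Intel)
  w_3 = 0.255047·0.2697 + -0.016188·9.9126 = -0.0917  (Walmart)
  w_4 = 0.255047·2.2445 + -0.016188·26.7640 = 0.1392  (JPMorgan)
Σw_i=1.0000  μᵀw=0.1600
σ²=wᵀΣw=λ₁·μ_p+λ₂ = 0.255047·0.160 + -0.016188 = 0.024620 ≈ 0.0246


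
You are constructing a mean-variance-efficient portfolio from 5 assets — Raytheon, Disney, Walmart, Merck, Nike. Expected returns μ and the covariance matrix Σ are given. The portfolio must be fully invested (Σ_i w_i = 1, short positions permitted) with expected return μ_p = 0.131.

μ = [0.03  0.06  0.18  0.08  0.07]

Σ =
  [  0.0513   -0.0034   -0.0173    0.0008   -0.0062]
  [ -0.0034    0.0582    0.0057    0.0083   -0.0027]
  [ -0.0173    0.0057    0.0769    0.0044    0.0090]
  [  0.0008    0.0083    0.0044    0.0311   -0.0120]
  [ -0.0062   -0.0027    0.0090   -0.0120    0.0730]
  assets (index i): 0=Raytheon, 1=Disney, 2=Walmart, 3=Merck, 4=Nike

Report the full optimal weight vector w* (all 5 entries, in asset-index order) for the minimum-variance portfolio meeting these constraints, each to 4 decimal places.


g=Σ⁻¹μ = [1.5268  0.5877  2.3520  2.5198  1.2346]
h=Σ⁻¹𝟙 = [26.9610  13.5407  13.7538  33.7500  20.3416]
a=μᵀg=0.792425  b=𝟙ᵀg=8.220867  c=𝟙ᵀh=108.347023  D=ac−b²=18.274247
λ₁=(c·0.131−b)/D = (108.347023·0.131−8.220867)/18.274247 = 0.326831
λ₂=(a−b·0.131)/D = (0.792425−8.220867·0.131)/18.274247 = -0.015569
w* = 0.326831·g + -0.015569·h:
  w_0 = 0.326831·1.5268 + -0.015569·26.9610 = 0.0793  (Raytheon)
  w_1 = 0.326831·0.5877 + -0.015569·13.5407 = -0.0187  (Disney)
  w_2 = 0.326831·2.3520 + -0.015569·13.7538 = 0.5546  (Walmart)
  w_3 = 0.326831·2.5198 + -0.015569·33.7500 = 0.2981  (Merck)
  w_4 = 0.326831·1.2346 + -0.015569·20.3416 = 0.0868  (Nike)
Σw_i=1.0000  μᵀw=0.1310
σ²=wᵀΣw=λ₁·μ_p+λ₂ = 0.326831·0.131 + -0.015569 = 0.027246 ≈ 0.0272

0.0793  -0.0187  0.5546  0.2981  0.0868


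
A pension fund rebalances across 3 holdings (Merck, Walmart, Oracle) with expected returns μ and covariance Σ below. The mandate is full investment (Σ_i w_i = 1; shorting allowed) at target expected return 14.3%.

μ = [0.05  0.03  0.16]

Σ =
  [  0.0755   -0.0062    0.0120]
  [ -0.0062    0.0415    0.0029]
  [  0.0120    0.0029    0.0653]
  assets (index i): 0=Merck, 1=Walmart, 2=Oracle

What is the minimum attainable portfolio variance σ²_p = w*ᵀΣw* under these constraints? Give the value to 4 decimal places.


g=Σ⁻¹μ = [0.3369  0.6082  2.3613]
h=Σ⁻¹𝟙 = [13.4593  25.2884  11.7175]
a=μᵀg=0.412900  b=𝟙ᵀg=3.306415  c=𝟙ᵀh=50.465161  D=ac−b²=9.904710
λ₁=(c·0.143−b)/D = (50.465161·0.143−3.306415)/9.904710 = 0.394772
λ₂=(a−b·0.143)/D = (0.412900−3.306415·0.143)/9.904710 = -0.006049
w* = 0.394772·g + -0.006049·h:
  w_0 = 0.394772·0.3369 + -0.006049·13.4593 = 0.0516  (Merck)
  w_1 = 0.394772·0.6082 + -0.006049·25.2884 = 0.0871  (Walmart)
  w_2 = 0.394772·2.3613 + -0.006049·11.7175 = 0.8613  (Oracle)
Σw_i=1.0000  μᵀw=0.1430
σ²=wᵀΣw=λ₁·μ_p+λ₂ = 0.394772·0.143 + -0.006049 = 0.050403 ≈ 0.0504

0.0504


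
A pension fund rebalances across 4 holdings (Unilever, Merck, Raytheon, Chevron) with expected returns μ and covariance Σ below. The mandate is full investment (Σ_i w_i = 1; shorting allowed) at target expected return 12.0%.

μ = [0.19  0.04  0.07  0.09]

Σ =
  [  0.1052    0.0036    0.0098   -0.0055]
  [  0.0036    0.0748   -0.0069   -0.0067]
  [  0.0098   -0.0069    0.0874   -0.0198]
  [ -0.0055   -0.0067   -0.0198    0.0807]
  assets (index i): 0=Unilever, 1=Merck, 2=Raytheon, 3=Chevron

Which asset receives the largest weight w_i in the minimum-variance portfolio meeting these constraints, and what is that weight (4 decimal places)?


u=Σ⁻¹μ = [1.7697  0.6801  1.0048  1.5388]
v=Σ⁻¹𝟙 = [8.4276  16.0588  15.8869  18.1971]
a=μᵀu=0.572272  b=𝟙ᵀu=4.993418  c=𝟙ᵀv=58.570469  D=ac−b²=8.584011
λ₁=(c·0.120−b)/D = (58.570469·0.120−4.993418)/8.584011 = 0.237073
λ₂=(a−b·0.120)/D = (0.572272−4.993418·0.120)/8.584011 = -0.003138
w* = 0.237073·u + -0.003138·v:
  w_0 = 0.237073·1.7697 + -0.003138·8.4276 = 0.3931  (Unilever)
  w_1 = 0.237073·0.6801 + -0.003138·16.0588 = 0.1108  (Merck)
  w_2 = 0.237073·1.0048 + -0.003138·15.8869 = 0.1884  (Raytheon)
  w_3 = 0.237073·1.5388 + -0.003138·18.1971 = 0.3077  (Chevron)
Σw_i=1.0000  μᵀw=0.1200
σ²=wᵀΣw=λ₁·μ_p+λ₂ = 0.237073·0.120 + -0.003138 = 0.025311 ≈ 0.0253

Unilever (0.3931)


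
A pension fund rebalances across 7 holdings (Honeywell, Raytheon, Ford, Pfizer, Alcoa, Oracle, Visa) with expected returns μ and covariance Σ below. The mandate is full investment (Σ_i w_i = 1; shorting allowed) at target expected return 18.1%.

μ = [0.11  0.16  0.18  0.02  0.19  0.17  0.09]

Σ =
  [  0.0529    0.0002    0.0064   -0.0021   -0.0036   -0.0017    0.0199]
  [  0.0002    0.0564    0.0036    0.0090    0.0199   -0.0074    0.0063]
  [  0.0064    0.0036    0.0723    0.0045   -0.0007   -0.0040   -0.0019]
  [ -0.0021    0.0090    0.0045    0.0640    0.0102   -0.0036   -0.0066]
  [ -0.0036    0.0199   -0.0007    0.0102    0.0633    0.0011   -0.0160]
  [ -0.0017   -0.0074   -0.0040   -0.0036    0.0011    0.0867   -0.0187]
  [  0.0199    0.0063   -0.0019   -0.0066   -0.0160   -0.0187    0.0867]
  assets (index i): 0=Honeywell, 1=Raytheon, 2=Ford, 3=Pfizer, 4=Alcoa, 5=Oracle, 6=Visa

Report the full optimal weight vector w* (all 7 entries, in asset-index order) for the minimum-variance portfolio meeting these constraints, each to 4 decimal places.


0.0880  0.1695  0.2421  -0.1291  0.2876  0.2223  0.1195

u=Σ⁻¹μ = [1.3947  1.8054  2.5072  -0.2213  2.9691  2.5842  1.7302]
v=Σ⁻¹𝟙 = [13.6284  9.8552  12.7550  13.9493  14.9790  16.9528  15.4520]
a=μᵀu=2.048322  b=𝟙ᵀu=12.769510  c=𝟙ᵀv=97.571663  D=ac−b²=36.797820
λ₁=(c·0.181−b)/D = (97.571663·0.181−12.769510)/36.797820 = 0.132914
λ₂=(a−b·0.181)/D = (2.048322−12.769510·0.181)/36.797820 = -0.007146
w* = 0.132914·u + -0.007146·v:
  w_0 = 0.132914·1.3947 + -0.007146·13.6284 = 0.0880  (Honeywell)
  w_1 = 0.132914·1.8054 + -0.007146·9.8552 = 0.1695  (Raytheon)
  w_2 = 0.132914·2.5072 + -0.007146·12.7550 = 0.2421  (Ford)
  w_3 = 0.132914·-0.2213 + -0.007146·13.9493 = -0.1291  (Pfizer)
  w_4 = 0.132914·2.9691 + -0.007146·14.9790 = 0.2876  (Alcoa)
  w_5 = 0.132914·2.5842 + -0.007146·16.9528 = 0.2223  (Oracle)
  w_6 = 0.132914·1.7302 + -0.007146·15.4520 = 0.1195  (Visa)
Σw_i=1.0000  μᵀw=0.1810
σ²=wᵀΣw=λ₁·μ_p+λ₂ = 0.132914·0.181 + -0.007146 = 0.016911 ≈ 0.0169


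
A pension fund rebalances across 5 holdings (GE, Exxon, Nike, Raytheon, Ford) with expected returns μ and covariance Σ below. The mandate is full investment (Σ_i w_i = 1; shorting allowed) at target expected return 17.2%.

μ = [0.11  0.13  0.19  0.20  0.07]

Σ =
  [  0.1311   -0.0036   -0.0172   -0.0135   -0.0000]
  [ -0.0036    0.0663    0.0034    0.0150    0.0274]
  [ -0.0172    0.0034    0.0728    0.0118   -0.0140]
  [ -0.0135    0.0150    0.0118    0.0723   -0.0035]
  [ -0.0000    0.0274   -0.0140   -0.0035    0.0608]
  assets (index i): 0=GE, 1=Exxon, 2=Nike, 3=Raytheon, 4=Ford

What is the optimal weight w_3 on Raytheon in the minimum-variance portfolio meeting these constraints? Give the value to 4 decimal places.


g=Σ⁻¹μ = [1.4899  0.6356  2.8424  2.5293  1.6650]
h=Σ⁻¹𝟙 = [11.4410  3.6547  17.9085  13.2395  19.6862]
a=μᵀg=1.408980  b=𝟙ᵀg=9.162166  c=𝟙ᵀh=65.929858  D=ac−b²=8.948547
λ₁=(c·0.172−b)/D = (65.929858·0.172−9.162166)/8.948547 = 0.243366
λ₂=(a−b·0.172)/D = (1.408980−9.162166·0.172)/8.948547 = -0.018653
w* = 0.243366·g + -0.018653·h:
  w_0 = 0.243366·1.4899 + -0.018653·11.4410 = 0.1492  (GE)
  w_1 = 0.243366·0.6356 + -0.018653·3.6547 = 0.0865  (Exxon)
  w_2 = 0.243366·2.8424 + -0.018653·17.9085 = 0.3577  (Nike)
  w_3 = 0.243366·2.5293 + -0.018653·13.2395 = 0.3686  (Raytheon)
  w_4 = 0.243366·1.6650 + -0.018653·19.6862 = 0.0380  (Ford)
Σw_i=1.0000  μᵀw=0.1720
σ²=wᵀΣw=λ₁·μ_p+λ₂ = 0.243366·0.172 + -0.018653 = 0.023206 ≈ 0.0232

0.3686


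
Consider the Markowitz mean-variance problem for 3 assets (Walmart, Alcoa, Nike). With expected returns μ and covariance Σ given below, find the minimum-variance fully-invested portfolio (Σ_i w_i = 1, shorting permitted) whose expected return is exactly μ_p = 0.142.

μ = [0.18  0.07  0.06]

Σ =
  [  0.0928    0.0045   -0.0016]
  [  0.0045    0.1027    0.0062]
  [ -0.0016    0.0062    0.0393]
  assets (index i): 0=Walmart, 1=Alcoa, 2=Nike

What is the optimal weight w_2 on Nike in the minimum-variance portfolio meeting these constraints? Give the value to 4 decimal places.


0.2382

p=Σ⁻¹μ = [1.9415  0.5044  1.5262]
q=Σ⁻¹𝟙 = [10.8240  7.7741  24.6595]
a=μᵀp=0.476350  b=𝟙ᵀp=3.972088  c=𝟙ᵀq=43.257688  D=ac−b²=4.828332
λ₁=(c·0.142−b)/D = (43.257688·0.142−3.972088)/4.828332 = 0.449535
λ₂=(a−b·0.142)/D = (0.476350−3.972088·0.142)/4.828332 = -0.018161
w* = 0.449535·p + -0.018161·q:
  w_0 = 0.449535·1.9415 + -0.018161·10.8240 = 0.6762  (Walmart)
  w_1 = 0.449535·0.5044 + -0.018161·7.7741 = 0.0856  (Alcoa)
  w_2 = 0.449535·1.5262 + -0.018161·24.6595 = 0.2382  (Nike)
Σw_i=1.0000  μᵀw=0.1420
σ²=wᵀΣw=λ₁·μ_p+λ₂ = 0.449535·0.142 + -0.018161 = 0.045673 ≈ 0.0457
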